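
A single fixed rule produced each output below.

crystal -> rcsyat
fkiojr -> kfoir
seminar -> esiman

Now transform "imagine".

Looking at the pairs, the operation is to swap each adjacent pair of characters (1↔2, 3↔4, ...), then delete the last character.
"imagine" → "miganie" → "migani".

migani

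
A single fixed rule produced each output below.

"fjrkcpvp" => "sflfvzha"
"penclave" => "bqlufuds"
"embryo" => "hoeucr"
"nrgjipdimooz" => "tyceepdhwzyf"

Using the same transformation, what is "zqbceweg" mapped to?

The transformation: swap the front and back halves of the string, then shift every letter 10 places backward in the alphabet (wrapping around).
Starting from "zqbceweg": after the first operation, "ewegzqbc"; after the second, "umuwpgrs".
(Check on "penclave": → "lavepenc" → "bqlufuds" ✓)

umuwpgrs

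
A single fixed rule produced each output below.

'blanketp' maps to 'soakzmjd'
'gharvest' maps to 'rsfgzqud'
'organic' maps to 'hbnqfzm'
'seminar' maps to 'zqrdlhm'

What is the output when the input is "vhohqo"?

pnugng

The pattern: shift every letter 1 place backward in the alphabet (wrapping around), then move the last 2 characters to the front (rotate right by 2).
Applying both steps to "vhohqo": "ugngpn", then "pnugng".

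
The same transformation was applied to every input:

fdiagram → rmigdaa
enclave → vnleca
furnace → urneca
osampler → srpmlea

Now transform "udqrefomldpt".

trqpomlfedd

Each output is the input with this applied: delete the first character, then sort the characters into reverse alphabetical order.
On "udqrefomldpt": the first step gives "dqrefomldpt", and the second then gives "trqpomlfedd".
(Check on "fdiagram": → "diagram" → "rmigdaa" ✓)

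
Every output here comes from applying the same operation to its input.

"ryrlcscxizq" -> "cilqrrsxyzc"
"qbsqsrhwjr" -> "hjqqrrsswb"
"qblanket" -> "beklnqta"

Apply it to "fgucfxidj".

dffgijuxc

The transformation: sort the characters into alphabetical order, then move the first character to the end.
On "fgucfxidj": the first step gives "cdffgijux", and the second then gives "dffgijuxc".
(Check on "qbsqsrhwjr": → "bhjqqrrssw" → "hjqqrrsswb" ✓)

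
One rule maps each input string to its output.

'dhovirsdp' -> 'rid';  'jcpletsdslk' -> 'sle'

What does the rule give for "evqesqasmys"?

sqe

Rule — sort the characters into reverse alphabetical order, then keep one character in every 3, starting at position 3 (positions 3rd, 6th, 9th, ...).
Doing the same to "evqesqasmys": "sqe".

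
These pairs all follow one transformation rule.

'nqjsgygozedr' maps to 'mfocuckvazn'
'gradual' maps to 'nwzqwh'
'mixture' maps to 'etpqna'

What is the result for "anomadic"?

jkiwzey

Looking at the pairs, the operation is to delete the first character, then shift every letter 4 places backward in the alphabet (wrapping around).
On "anomadic": the first step gives "nomadic", and the second then gives "jkiwzey".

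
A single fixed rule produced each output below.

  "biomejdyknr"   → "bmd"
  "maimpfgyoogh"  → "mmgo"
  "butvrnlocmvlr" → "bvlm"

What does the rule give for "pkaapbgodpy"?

pag

What's happening: delete the last 2 characters, then keep one character in every 3, starting at position 1 (positions 1st, 4th, 7th, ...).
For "pkaapbgodpy" the result is "pag".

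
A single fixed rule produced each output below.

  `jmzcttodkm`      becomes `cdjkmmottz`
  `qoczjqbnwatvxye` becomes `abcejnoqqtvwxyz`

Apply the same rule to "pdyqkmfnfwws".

Each output is the input with this applied: sort the characters into alphabetical order.
Doing the same to "pdyqkmfnfwws": "dffkmnpqswwy".

dffkmnpqswwy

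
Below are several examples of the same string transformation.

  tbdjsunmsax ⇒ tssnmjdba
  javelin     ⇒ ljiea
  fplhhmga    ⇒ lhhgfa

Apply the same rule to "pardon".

onda

Rule — sort the characters into reverse alphabetical order, then delete the first 2 characters.
Working it through for "pardon": intermediate "rponda", final "onda".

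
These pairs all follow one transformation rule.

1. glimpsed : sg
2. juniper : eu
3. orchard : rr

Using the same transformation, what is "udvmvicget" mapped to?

Rule — move the first 3 characters to the end (rotate left by 3), then keep one character in every 3, starting at position 3 (positions 3rd, 6th, 9th, ...).
Working it through for "udvmvicget": intermediate "mvicgetudv", final "ied".

ied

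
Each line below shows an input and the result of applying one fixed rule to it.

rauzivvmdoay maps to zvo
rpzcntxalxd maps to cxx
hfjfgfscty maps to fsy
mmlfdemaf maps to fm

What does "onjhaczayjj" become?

Each output is the input with this applied: delete the first 2 characters, then keep one character in every 3, starting at position 2 (positions 2nd, 5th, 8th, ...).
Working it through for "onjhaczayjj": intermediate "jhaczayjj", final "hzj".

hzj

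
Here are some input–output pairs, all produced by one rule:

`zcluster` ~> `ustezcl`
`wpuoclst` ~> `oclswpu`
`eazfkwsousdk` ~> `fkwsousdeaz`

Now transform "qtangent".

ngenqta

The transformation: delete the last character, then move the first 3 characters to the end (rotate left by 3).
Working it through for "qtangent": intermediate "qtangen", final "ngenqta".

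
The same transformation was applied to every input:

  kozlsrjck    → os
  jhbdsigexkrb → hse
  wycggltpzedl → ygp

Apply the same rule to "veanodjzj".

eo

In each case the input is transformed by: delete the last 2 characters, then keep one character in every 3, starting at position 2 (positions 2nd, 5th, 8th, ...).
Working it through for "veanodjzj": intermediate "veanodj", final "eo".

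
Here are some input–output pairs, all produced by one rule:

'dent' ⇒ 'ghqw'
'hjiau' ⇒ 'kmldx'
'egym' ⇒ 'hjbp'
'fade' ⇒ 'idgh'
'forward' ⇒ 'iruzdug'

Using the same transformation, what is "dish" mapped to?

glvk

What's happening: shift every letter 3 places forward in the alphabet (wrapping around).
Doing the same to "dish": "glvk".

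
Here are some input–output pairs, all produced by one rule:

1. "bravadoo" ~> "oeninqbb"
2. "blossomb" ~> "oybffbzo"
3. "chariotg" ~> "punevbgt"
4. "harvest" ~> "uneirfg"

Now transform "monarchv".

The pattern: shift every letter 13 places forward in the alphabet (wrapping around) — i.e. ROT13.
Applying that to "monarchv" gives "zbanepui".

zbanepui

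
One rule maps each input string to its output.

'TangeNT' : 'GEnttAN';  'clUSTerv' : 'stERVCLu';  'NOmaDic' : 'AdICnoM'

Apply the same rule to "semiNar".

Looking at the pairs, the operation is to move the first 3 characters to the end (rotate left by 3), then flip the case of every letter.
On "semiNar": the first step gives "iNarsem", and the second then gives "InARSEM".

InARSEM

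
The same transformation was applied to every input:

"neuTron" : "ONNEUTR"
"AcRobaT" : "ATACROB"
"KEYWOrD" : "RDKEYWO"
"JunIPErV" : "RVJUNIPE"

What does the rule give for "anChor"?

ORANCH

In each case the input is transformed by: move the last 2 characters to the front (rotate right by 2), then convert every letter to uppercase.
On "anChor": the first step gives "oranCh", and the second then gives "ORANCH".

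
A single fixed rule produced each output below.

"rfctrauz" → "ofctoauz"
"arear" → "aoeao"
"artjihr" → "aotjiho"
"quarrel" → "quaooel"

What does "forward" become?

foowaod

In each case the input is transformed by: replace every "r" with "o".
Applying that to "forward" gives "foowaod".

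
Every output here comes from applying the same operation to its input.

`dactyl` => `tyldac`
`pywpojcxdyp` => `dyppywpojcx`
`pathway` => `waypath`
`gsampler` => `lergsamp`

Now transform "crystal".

Each output is the input with this applied: move the last 3 characters to the front (rotate right by 3).
Doing the same to "crystal": "talcrys".

talcrys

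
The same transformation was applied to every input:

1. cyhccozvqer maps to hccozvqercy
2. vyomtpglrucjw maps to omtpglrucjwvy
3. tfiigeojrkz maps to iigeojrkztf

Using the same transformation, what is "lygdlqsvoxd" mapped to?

gdlqsvoxdly

The pattern: move the first 2 characters to the end (rotate left by 2).
"lygdlqsvoxd" → "gdlqsvoxdly".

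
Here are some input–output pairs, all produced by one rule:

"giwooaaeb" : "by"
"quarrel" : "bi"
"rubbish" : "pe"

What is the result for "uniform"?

In each case the input is transformed by: shift every letter 3 places backward in the alphabet (wrapping around), then keep only the last 2 characters.
Starting from "uniform": after the first operation, "rkfcloj"; after the second, "oj".

oj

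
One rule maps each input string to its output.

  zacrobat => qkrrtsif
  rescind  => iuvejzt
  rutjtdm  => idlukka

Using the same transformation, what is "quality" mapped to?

The transformation: take characters alternately from the front and the back (1st, last, 2nd, 2nd-last, ...), then shift every letter 9 places backward in the alphabet (wrapping around).
"quality" → "qyutail" → "hplkrzc".

hplkrzc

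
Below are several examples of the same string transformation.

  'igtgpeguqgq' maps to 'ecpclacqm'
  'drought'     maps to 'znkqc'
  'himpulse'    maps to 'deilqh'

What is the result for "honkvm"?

Each output is the input with this applied: shift every letter 4 places backward in the alphabet (wrapping around), then delete the last 2 characters.
Starting from "honkvm": after the first operation, "dkjgri"; after the second, "dkjg".
(Check on "himpulse": → "deilqhoa" → "deilqh" ✓)

dkjg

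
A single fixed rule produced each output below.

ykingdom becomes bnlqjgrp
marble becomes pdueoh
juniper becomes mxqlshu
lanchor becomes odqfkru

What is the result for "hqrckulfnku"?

Each output is the input with this applied: shift every letter 3 places forward in the alphabet (wrapping around).
For "hqrckulfnku" the result is "ktufnxoiqnx".

ktufnxoiqnx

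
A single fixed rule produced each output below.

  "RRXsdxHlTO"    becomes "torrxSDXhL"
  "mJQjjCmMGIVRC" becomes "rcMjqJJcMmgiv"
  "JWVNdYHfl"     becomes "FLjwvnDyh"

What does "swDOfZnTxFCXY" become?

Looking at the pairs, the operation is to move the last 2 characters to the front (rotate right by 2), then flip the case of every letter.
"swDOfZnTxFCXY" → "XYswDOfZnTxFC" → "xySWdoFzNtXfc".

xySWdoFzNtXfc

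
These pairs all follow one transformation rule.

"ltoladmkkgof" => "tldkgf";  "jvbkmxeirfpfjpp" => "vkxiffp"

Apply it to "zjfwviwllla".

Each output is the input with this applied: keep every other character starting from the second (positions 2nd, 4th, 6th, ...).
On "zjfwviwllla" that produces "jwill".

jwill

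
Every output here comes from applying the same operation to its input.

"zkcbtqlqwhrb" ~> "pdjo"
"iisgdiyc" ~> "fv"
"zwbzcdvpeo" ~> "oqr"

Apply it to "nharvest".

nr

The rule is to shift every letter 13 places forward in the alphabet (wrapping around) — i.e. ROT13, then keep one character in every 3, starting at position 3 (positions 3rd, 6th, 9th, ...).
Starting from "nharvest": after the first operation, "auneirfg"; after the second, "nr".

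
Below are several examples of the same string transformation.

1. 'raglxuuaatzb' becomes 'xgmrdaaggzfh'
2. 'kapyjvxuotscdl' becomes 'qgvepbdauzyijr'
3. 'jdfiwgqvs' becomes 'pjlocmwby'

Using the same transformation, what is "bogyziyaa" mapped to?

humefoegg

The rule is to shift every letter 6 places forward in the alphabet (wrapping around).
"bogyziyaa" → "humefoegg".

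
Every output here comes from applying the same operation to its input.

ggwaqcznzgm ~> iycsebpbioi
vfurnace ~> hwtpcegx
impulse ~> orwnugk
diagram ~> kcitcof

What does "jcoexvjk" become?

Looking at the pairs, the operation is to move the first character to the end, then shift every letter 2 places forward in the alphabet (wrapping around).
"jcoexvjk" → "coexvjkj" → "eqgzxlml".
(Check on "ggwaqcznzgm": → "gwaqcznzgmg" → "iycsebpbioi" ✓)

eqgzxlml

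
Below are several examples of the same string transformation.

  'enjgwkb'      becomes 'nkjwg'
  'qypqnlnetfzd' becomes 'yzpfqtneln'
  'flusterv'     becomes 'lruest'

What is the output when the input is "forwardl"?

odrrwa

In each case the input is transformed by: take characters alternately from the front and the back (1st, last, 2nd, 2nd-last, ...), then delete the first 2 characters.
On "forwardl" that produces "odrrwa".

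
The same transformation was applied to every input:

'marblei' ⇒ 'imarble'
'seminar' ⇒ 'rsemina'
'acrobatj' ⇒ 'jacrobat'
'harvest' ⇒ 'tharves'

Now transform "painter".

rpainte

Looking at the pairs, the operation is to move the last character to the front.
Doing the same to "painter": "rpainte".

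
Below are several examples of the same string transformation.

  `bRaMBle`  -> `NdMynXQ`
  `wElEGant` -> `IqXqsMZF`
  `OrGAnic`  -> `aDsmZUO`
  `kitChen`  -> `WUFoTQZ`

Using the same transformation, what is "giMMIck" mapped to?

The pattern: flip the case of every letter, then shift every letter 12 places forward in the alphabet (wrapping around).
For "giMMIck", step one produces "GImmiCK"; step two turns that into "SUyyuOW".

SUyyuOW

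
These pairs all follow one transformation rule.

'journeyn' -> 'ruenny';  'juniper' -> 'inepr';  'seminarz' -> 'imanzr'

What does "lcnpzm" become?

Each output is the input with this applied: delete the first 2 characters, then swap each adjacent pair of characters (1↔2, 3↔4, ...).
"lcnpzm" → "npzm" → "pnmz".

pnmz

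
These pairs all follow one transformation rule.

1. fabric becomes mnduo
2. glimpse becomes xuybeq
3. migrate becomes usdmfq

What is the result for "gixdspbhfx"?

In each case the input is transformed by: shift every letter 12 places forward in the alphabet (wrapping around), then delete the first character.
For "gixdspbhfx", step one produces "sujpebntrj"; step two turns that into "ujpebntrj".

ujpebntrj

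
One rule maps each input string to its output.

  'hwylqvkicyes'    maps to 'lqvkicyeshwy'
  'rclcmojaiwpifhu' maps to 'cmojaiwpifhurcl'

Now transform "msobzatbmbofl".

Rule — move the first 3 characters to the end (rotate left by 3).
Applying that to "msobzatbmbofl" gives "bzatbmboflmso".

bzatbmboflmso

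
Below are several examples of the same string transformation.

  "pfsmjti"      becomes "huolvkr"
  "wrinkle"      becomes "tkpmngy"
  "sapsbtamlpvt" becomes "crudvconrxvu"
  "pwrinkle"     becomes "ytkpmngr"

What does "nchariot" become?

ejctkqvp

In each case the input is transformed by: shift every letter 2 places forward in the alphabet (wrapping around), then move the first character to the end.
So "nchariot" becomes "ejctkqvp".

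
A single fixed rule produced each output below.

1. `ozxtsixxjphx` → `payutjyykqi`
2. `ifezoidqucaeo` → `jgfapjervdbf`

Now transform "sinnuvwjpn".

tjoovwxkq

The pattern: shift every letter 1 place forward in the alphabet (wrapping around), then delete the last character.
On "sinnuvwjpn": the first step gives "tjoovwxkqo", and the second then gives "tjoovwxkq".
(Check on "ifezoidqucaeo": → "jgfapjervdbfp" → "jgfapjervdbf" ✓)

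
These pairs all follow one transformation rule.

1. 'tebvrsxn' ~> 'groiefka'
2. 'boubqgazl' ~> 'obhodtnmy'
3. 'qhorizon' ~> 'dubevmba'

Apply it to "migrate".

Rule — shift every letter 13 places forward in the alphabet (wrapping around) — i.e. ROT13.
Applying that to "migrate" gives "zvtengr".

zvtengr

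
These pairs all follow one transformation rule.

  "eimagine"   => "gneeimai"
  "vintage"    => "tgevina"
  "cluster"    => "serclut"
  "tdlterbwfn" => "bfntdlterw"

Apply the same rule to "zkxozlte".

ztezkxol

The pattern: move the last 3 characters to the front (rotate right by 3), then swap the first and last characters.
"zkxozlte" → "ltezkxoz" → "ztezkxol".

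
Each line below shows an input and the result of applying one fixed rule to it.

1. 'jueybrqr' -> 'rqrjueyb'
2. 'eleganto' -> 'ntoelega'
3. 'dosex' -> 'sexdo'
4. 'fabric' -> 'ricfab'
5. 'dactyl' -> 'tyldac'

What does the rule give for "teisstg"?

stgteis

In each case the input is transformed by: move the last 3 characters to the front (rotate right by 3).
Doing the same to "teisstg": "stgteis".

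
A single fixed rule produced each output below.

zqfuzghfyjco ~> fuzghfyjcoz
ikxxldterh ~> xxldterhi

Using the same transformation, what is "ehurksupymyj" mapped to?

The transformation: move the first character to the end, then delete the first character.
Working it through for "ehurksupymyj": intermediate "hurksupymyje", final "urksupymyje".

urksupymyje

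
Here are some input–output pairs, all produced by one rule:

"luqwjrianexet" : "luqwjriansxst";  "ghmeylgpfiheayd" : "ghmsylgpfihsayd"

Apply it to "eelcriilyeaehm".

The rule is to replace every "e" with "s".
"eelcriilyeaehm" → "sslcriilysashm".

sslcriilysashm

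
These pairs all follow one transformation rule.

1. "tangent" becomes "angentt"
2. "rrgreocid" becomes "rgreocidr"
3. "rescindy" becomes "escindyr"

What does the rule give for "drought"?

roughtd

The transformation: move the first character to the end.
Applying that to "drought" gives "roughtd".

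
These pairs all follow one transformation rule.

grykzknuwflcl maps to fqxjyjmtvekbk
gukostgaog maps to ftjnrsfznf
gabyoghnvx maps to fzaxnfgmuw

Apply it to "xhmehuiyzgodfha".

wgldgthxyfncegz

What's happening: shift every letter 1 place backward in the alphabet (wrapping around).
So "xhmehuiyzgodfha" becomes "wgldgthxyfncegz".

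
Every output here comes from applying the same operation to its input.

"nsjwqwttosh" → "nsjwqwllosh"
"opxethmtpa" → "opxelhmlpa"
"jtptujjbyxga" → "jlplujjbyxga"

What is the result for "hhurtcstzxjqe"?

The transformation: replace every "t" with "l".
For "hhurtcstzxjqe" the result is "hhurlcslzxjqe".

hhurlcslzxjqe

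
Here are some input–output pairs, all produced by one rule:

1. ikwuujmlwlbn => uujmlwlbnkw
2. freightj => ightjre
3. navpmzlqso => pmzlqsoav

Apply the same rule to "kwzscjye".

What's happening: delete the first character, then move the first 2 characters to the end (rotate left by 2).
Applying both steps to "kwzscjye": "wzscjye", then "scjyewz".
(Check on "ikwuujmlwlbn": → "kwuujmlwlbn" → "uujmlwlbnkw" ✓)

scjyewz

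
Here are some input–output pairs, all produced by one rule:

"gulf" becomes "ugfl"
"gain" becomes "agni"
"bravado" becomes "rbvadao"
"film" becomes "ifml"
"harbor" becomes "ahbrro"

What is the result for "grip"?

The pattern: swap each adjacent pair of characters (1↔2, 3↔4, ...).
On "grip" that produces "rgpi".

rgpi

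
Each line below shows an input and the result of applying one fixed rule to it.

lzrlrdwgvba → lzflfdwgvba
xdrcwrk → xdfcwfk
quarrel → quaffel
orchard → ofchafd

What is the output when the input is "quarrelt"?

Looking at the pairs, the operation is to replace every "r" with "f".
Doing the same to "quarrelt": "quaffelt".

quaffelt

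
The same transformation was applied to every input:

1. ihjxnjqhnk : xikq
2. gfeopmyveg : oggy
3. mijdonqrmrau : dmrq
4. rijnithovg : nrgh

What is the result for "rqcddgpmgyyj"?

Rule — keep one character in every 3, starting at position 1 (positions 1st, 4th, 7th, ...), then swap each adjacent pair of characters (1↔2, 3↔4, ...).
"rqcddgpmgyyj" → "rdpy" → "dryp".
(Check on "ihjxnjqhnk": → "ixqk" → "xikq" ✓)

dryp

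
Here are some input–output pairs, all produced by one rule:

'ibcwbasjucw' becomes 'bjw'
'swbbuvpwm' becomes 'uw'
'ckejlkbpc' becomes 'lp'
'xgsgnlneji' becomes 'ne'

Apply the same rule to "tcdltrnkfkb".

tkb

The transformation: delete the first 2 characters, then keep one character in every 3, starting at position 3 (positions 3rd, 6th, 9th, ...).
So "tcdltrnkfkb" becomes "tkb".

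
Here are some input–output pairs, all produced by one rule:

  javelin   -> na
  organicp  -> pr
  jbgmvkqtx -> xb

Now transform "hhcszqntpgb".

Rule — swap the first and last characters, then keep only the first 2 characters.
On "hhcszqntpgb": the first step gives "bhcszqntpgh", and the second then gives "bh".
(Check on "jbgmvkqtx": → "xbgmvkqtj" → "xb" ✓)

bh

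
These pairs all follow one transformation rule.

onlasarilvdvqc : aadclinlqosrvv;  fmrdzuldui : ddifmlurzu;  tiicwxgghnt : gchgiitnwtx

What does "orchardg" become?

Each output is the input with this applied: sort the characters into alphabetical order, then swap each adjacent pair of characters (1↔2, 3↔4, ...).
On "orchardg": the first step gives "acdghorr", and the second then gives "cagdohrr".

cagdohrr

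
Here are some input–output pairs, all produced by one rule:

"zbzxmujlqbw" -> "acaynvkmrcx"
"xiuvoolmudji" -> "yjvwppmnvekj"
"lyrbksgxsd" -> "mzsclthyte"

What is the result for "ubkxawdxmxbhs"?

In each case the input is transformed by: shift every letter 1 place forward in the alphabet (wrapping around).
Applying that to "ubkxawdxmxbhs" gives "vclybxeynycit".

vclybxeynycit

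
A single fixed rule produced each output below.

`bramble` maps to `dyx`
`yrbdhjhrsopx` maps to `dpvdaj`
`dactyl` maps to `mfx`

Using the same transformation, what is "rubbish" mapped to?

gne

Rule — keep every other character starting from the second (positions 2nd, 4th, 6th, ...), then shift every letter 12 places forward in the alphabet (wrapping around).
On "rubbish": the first step gives "ubs", and the second then gives "gne".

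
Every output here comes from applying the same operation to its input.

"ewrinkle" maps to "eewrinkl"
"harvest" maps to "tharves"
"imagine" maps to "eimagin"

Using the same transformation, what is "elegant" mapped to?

Rule — move the last character to the front.
"elegant" → "telegan".

telegan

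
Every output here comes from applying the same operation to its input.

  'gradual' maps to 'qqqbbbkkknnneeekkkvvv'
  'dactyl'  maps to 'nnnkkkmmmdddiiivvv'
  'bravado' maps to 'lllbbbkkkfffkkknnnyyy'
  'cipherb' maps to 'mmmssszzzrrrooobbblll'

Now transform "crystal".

Each output is the input with this applied: shift every letter 10 places forward in the alphabet (wrapping around), then repeat every character 3 times.
Working it through for "crystal": intermediate "mbicdkv", final "mmmbbbiiicccdddkkkvvv".

mmmbbbiiicccdddkkkvvv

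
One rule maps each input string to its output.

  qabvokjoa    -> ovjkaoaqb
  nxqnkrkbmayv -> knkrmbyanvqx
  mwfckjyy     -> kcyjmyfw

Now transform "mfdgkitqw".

The transformation: move the first 3 characters to the end (rotate left by 3), then swap each adjacent pair of characters (1↔2, 3↔4, ...).
Starting from "mfdgkitqw": after the first operation, "gkitqwmfd"; after the second, "kgtiwqfmd".

kgtiwqfmd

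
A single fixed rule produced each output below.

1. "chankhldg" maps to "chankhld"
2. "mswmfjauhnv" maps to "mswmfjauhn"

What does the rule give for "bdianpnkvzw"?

bdianpnkvz

Each output is the input with this applied: delete the last character.
"bdianpnkvzw" → "bdianpnkvz".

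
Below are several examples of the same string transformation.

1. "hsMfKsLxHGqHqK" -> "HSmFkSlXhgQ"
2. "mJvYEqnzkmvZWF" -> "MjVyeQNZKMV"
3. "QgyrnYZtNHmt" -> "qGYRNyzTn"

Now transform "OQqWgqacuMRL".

Rule — delete the last 3 characters, then flip the case of every letter.
Applying both steps to "OQqWgqacuMRL": "OQqWgqacu", then "oqQwGQACU".
(Check on "hsMfKsLxHGqHqK": → "hsMfKsLxHGq" → "HSmFkSlXhgQ" ✓)

oqQwGQACU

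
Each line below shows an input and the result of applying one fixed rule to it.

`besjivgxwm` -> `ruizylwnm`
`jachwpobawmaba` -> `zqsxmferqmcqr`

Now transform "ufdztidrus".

The pattern: delete the last character, then shift every letter 10 places backward in the alphabet (wrapping around).
On "ufdztidrus": the first step gives "ufdztidru", and the second then gives "kvtpjythk".

kvtpjythk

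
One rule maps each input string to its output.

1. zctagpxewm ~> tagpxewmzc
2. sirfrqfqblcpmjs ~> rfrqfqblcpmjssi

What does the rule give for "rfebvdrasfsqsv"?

The pattern: move the first 2 characters to the end (rotate left by 2).
"rfebvdrasfsqsv" → "ebvdrasfsqsvrf".

ebvdrasfsqsvrf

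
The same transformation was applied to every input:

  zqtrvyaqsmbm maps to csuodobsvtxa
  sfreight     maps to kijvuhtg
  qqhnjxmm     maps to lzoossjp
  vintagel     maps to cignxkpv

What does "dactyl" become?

vanfce

Each output is the input with this applied: shift every letter 2 places forward in the alphabet (wrapping around), then swap the front and back halves of the string.
So "dactyl" becomes "vanfce".
(Check on "vintagel": → "xkpvcign" → "cignxkpv" ✓)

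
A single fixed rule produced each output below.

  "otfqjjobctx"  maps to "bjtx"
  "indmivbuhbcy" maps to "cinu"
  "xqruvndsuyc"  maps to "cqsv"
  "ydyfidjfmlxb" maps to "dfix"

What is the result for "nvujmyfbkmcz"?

bcmv

Rule — keep one character in every 3, starting at position 2 (positions 2nd, 5th, 8th, ...), then sort the characters into alphabetical order.
Starting from "nvujmyfbkmcz": after the first operation, "vmbc"; after the second, "bcmv".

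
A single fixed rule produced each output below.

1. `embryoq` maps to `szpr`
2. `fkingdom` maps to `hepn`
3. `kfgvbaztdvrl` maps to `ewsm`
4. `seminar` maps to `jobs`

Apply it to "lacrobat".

Looking at the pairs, the operation is to shift every letter 1 place forward in the alphabet (wrapping around), then keep only the last 4 characters.
For "lacrobat" the result is "pcbu".

pcbu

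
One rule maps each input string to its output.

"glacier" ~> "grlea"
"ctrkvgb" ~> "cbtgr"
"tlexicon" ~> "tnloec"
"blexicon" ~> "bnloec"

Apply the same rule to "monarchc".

mcohnc

In each case the input is transformed by: take characters alternately from the front and the back (1st, last, 2nd, 2nd-last, ...), then delete the last 2 characters.
Applying both steps to "monarchc": "mcohncar", then "mcohnc".
(Check on "tlexicon": → "tnloecxi" → "tnloec" ✓)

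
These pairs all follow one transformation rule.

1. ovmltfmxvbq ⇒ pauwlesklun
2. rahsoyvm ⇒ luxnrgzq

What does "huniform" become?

lqnehmtg

The transformation: shift every letter 1 place backward in the alphabet (wrapping around), then reverse the string.
Applying both steps to "huniform": "gtmhenql", then "lqnehmtg".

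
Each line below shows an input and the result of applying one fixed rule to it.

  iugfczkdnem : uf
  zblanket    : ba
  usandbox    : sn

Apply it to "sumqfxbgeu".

uq

Looking at the pairs, the operation is to keep every other character starting from the second (positions 2nd, 4th, 6th, ...), then keep only the first 2 characters.
For "sumqfxbgeu", step one produces "uqxgu"; step two turns that into "uq".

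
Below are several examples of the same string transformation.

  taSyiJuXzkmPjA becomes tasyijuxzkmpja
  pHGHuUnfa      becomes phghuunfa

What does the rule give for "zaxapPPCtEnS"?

The pattern: convert every letter to lowercase.
On "zaxapPPCtEnS" that produces "zaxapppctens".

zaxapppctens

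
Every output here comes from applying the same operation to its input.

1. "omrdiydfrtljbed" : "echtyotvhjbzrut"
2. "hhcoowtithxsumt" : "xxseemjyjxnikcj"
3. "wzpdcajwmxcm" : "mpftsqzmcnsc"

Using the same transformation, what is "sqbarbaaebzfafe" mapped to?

Each output is the input with this applied: shift every letter 10 places backward in the alphabet (wrapping around).
Doing the same to "sqbarbaaebzfafe": "igrqhrqqurpvqvu".

igrqhrqqurpvqvu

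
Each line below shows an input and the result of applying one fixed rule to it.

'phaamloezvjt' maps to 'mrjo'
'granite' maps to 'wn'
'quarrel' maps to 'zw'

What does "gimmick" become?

nn

Each output is the input with this applied: shift every letter 5 places forward in the alphabet (wrapping around), then keep one character in every 3, starting at position 2 (positions 2nd, 5th, 8th, ...).
For "gimmick", step one produces "lnrrnhp"; step two turns that into "nn".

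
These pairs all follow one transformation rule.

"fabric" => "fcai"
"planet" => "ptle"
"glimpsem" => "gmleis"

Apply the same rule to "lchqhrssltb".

What's happening: take characters alternately from the front and the back (1st, last, 2nd, 2nd-last, ...), then delete the last 2 characters.
Starting from "lchqhrssltb": after the first operation, "lbcthlqshsr"; after the second, "lbcthlqsh".
(Check on "glimpsem": → "gmleismp" → "gmleis" ✓)

lbcthlqsh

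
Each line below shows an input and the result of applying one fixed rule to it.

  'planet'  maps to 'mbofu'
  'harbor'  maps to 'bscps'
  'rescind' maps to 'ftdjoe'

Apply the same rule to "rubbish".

vccjti

Rule — delete the first character, then shift every letter 1 place forward in the alphabet (wrapping around).
Working it through for "rubbish": intermediate "ubbish", final "vccjti".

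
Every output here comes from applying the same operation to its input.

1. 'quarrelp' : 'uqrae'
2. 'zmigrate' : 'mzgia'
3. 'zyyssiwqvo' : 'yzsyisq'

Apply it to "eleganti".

Each output is the input with this applied: swap each adjacent pair of characters (1↔2, 3↔4, ...), then delete the last 3 characters.
"eleganti" → "legenait" → "legen".
(Check on "quarrelp": → "uqraerpl" → "uqrae" ✓)

legen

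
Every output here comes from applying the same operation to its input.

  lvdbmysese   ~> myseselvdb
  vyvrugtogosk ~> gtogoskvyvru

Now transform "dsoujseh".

ujsehdso

What's happening: swap the front and back halves of the string, then move the last character to the front.
Working it through for "dsoujseh": intermediate "jsehdsou", final "ujsehdso".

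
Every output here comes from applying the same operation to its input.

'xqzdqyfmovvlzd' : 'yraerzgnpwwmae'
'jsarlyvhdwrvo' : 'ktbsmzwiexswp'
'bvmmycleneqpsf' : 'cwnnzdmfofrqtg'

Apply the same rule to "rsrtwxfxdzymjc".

stsuxygyeaznkd

In each case the input is transformed by: shift every letter 1 place forward in the alphabet (wrapping around).
Doing the same to "rsrtwxfxdzymjc": "stsuxygyeaznkd".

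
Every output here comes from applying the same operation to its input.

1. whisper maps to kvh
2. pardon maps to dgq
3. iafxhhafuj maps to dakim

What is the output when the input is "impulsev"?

Looking at the pairs, the operation is to keep every other character starting from the second (positions 2nd, 4th, 6th, ...), then shift every letter 3 places forward in the alphabet (wrapping around).
For "impulsev", step one produces "musv"; step two turns that into "pxvy".

pxvy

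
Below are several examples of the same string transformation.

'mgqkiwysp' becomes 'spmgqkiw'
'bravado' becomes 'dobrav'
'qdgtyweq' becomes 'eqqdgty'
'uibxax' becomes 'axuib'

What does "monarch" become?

The rule is to move the last 2 characters to the front (rotate right by 2), then delete the last character.
For "monarch", step one produces "chmonar"; step two turns that into "chmona".

chmona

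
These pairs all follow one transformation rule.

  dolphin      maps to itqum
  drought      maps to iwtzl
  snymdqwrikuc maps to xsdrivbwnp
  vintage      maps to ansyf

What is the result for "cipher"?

hnum

Rule — delete the last 2 characters, then shift every letter 5 places forward in the alphabet (wrapping around).
On "cipher": the first step gives "ciph", and the second then gives "hnum".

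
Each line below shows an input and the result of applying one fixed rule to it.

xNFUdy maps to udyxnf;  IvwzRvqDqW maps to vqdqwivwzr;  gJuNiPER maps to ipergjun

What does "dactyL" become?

tyldac

The rule is to swap the front and back halves of the string, then convert every letter to lowercase.
Applying both steps to "dactyL": "tyLdac", then "tyldac".
(Check on "IvwzRvqDqW": → "vqDqWIvwzR" → "vqdqwivwzr" ✓)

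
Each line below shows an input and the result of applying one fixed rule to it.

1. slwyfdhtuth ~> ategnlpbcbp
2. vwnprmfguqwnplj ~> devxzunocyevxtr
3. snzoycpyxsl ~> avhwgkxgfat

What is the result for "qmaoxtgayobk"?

The transformation: shift every letter 8 places forward in the alphabet (wrapping around).
On "qmaoxtgayobk" that produces "yuiwfboigwjs".

yuiwfboigwjs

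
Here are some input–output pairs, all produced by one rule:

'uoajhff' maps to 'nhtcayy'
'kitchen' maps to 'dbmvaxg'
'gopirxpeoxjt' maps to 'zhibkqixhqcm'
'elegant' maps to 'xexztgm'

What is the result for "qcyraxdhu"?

The transformation: shift every letter 7 places backward in the alphabet (wrapping around).
Applying that to "qcyraxdhu" gives "jvrktqwan".

jvrktqwan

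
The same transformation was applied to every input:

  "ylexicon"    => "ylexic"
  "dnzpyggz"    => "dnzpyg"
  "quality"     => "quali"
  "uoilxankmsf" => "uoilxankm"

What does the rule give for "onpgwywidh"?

What's happening: delete the last 2 characters.
So "onpgwywidh" becomes "onpgwywi".

onpgwywi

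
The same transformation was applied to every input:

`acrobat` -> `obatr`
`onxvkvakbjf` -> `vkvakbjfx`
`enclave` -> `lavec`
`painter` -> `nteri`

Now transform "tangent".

gentn

The rule is to delete the first 2 characters, then move the first character to the end.
On "tangent": the first step gives "ngent", and the second then gives "gentn".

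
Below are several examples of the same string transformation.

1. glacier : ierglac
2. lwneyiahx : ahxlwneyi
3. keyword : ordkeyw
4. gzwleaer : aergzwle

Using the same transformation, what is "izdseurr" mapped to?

urrizdse

The pattern: move the last 3 characters to the front (rotate right by 3).
So "izdseurr" becomes "urrizdse".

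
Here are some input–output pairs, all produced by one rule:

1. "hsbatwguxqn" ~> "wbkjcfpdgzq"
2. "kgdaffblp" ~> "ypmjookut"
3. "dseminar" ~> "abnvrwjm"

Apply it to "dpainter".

ayjrwcnm

The rule is to shift every letter 9 places forward in the alphabet (wrapping around), then swap the first and last characters.
"dpainter" → "myjrwcna" → "ayjrwcnm".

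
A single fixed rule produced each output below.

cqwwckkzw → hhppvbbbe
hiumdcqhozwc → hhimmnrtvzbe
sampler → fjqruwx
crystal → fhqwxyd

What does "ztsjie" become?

jnoxye

Each output is the input with this applied: sort the characters into alphabetical order, then shift every letter 5 places forward in the alphabet (wrapping around).
For "ztsjie", step one produces "eijstz"; step two turns that into "jnoxye".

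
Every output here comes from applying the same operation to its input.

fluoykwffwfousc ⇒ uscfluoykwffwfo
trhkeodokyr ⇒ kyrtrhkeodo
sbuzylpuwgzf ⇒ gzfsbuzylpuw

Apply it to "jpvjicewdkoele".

elejpvjicewdko

The transformation: move the last 3 characters to the front (rotate right by 3).
On "jpvjicewdkoele" that produces "elejpvjicewdko".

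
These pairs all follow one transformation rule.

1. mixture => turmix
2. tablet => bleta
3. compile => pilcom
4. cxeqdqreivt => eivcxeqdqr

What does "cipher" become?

In each case the input is transformed by: delete the last character, then move the last 3 characters to the front (rotate right by 3).
Starting from "cipher": after the first operation, "ciphe"; after the second, "pheci".

pheci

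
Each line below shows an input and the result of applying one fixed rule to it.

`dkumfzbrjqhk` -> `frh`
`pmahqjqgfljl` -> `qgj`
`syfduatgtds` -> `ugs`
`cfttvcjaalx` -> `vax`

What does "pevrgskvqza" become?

The pattern: delete the first 2 characters, then keep one character in every 3, starting at position 3 (positions 3rd, 6th, 9th, ...).
On "pevrgskvqza" that produces "gva".

gva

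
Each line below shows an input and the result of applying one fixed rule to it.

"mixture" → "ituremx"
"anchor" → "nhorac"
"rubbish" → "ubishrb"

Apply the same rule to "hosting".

otinghs

The pattern: move the first 2 characters to the end (rotate left by 2), then swap the first and last characters.
"hosting" → "stingho" → "otinghs".
(Check on "rubbish": → "bbishru" → "ubishrb" ✓)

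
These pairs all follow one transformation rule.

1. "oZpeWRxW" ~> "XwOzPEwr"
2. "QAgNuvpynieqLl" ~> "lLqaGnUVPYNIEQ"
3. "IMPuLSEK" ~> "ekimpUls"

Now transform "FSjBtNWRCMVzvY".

Looking at the pairs, the operation is to move the last 2 characters to the front (rotate right by 2), then flip the case of every letter.
Applying that to "FSjBtNWRCMVzvY" gives "VyfsJbTnwrcmvZ".

VyfsJbTnwrcmvZ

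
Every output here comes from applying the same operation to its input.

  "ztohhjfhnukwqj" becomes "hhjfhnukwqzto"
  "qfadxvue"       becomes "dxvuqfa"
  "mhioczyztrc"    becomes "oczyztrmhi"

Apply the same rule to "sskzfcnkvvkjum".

Each output is the input with this applied: delete the last character, then move the first 3 characters to the end (rotate left by 3).
Applying both steps to "sskzfcnkvvkjum": "sskzfcnkvvkju", then "zfcnkvvkjussk".

zfcnkvvkjussk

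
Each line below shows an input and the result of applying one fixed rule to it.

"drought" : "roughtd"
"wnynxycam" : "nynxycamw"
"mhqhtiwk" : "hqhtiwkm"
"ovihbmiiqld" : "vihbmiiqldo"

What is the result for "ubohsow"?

bohsowu

Rule — move the first character to the end.
"ubohsow" → "bohsowu".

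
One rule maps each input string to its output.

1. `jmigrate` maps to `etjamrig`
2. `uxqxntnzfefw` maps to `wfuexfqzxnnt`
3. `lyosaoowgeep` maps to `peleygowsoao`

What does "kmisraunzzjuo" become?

oukjmzizsnrua

What's happening: move the last character to the front, then take characters alternately from the front and the back (1st, last, 2nd, 2nd-last, ...).
Applying both steps to "kmisraunzzjuo": "okmisraunzzju", then "oukjmzizsnrua".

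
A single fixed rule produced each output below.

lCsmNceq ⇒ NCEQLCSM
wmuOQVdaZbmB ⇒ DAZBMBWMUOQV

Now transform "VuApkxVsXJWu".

The pattern: swap the front and back halves of the string, then convert every letter to uppercase.
On "VuApkxVsXJWu": the first step gives "VsXJWuVuApkx", and the second then gives "VSXJWUVUAPKX".
(Check on "lCsmNceq": → "NceqlCsm" → "NCEQLCSM" ✓)

VSXJWUVUAPKX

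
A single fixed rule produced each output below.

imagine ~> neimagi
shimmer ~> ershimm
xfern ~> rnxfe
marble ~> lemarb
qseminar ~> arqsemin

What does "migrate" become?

temigra

The transformation: move the last 2 characters to the front (rotate right by 2).
On "migrate" that produces "temigra".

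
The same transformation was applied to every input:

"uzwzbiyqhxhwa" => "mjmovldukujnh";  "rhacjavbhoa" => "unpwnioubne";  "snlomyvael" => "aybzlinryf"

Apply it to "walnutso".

nyahgfbj

Each output is the input with this applied: move the first character to the end, then shift every letter 13 places forward in the alphabet (wrapping around) — i.e. ROT13.
Starting from "walnutso": after the first operation, "alnutsow"; after the second, "nyahgfbj".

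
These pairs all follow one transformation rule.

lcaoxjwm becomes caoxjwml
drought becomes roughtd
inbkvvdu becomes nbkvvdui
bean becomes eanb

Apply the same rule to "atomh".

tomha

In each case the input is transformed by: move the first character to the end.
On "atomh" that produces "tomha".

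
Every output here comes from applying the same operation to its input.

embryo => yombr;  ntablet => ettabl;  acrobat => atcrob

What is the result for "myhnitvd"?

vdyhnit

The transformation: delete the first character, then move the last 2 characters to the front (rotate right by 2).
Applying both steps to "myhnitvd": "yhnitvd", then "vdyhnit".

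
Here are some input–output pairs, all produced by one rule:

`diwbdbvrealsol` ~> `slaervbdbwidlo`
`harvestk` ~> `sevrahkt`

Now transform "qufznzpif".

pznzfuqfi

The pattern: reverse the string, then move the first 2 characters to the end (rotate left by 2).
For "qufznzpif", step one produces "fipznzfuq"; step two turns that into "pznzfuqfi".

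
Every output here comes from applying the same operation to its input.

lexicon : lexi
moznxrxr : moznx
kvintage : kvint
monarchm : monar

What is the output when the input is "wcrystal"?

The transformation: delete the last 3 characters.
So "wcrystal" becomes "wcrys".

wcrys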